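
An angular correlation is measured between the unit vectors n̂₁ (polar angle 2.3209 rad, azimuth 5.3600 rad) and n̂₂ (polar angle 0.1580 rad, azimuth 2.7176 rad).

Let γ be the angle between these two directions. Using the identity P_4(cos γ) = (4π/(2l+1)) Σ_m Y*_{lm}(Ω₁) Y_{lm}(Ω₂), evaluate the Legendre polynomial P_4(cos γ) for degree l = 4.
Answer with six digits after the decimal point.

-0.300710

Summing Y*_{l m}(θ₁,φ₁)·Y_{l m}(θ₂,φ₂) over m ∈ [−4, 4]; prefactor 4π/(2·4+1) = 1.396263:
  m=-4: (-0.10801 + 0.06640j) × (-0.00003 + 0.00027j) = -0.00001 - 0.00003j  (running Σ = -0.00001 - 0.00003j)
  m=-3: (0.31129 + 0.12147j) × (-0.00142 - 0.00460j) = 0.00012 - 0.00160j  (running Σ = 0.00010 - 0.00164j)
  m=-2: (-0.10978 - 0.38822j) × (0.03192 + 0.03619j) = 0.01055 - 0.01637j  (running Σ = 0.01065 - 0.01800j)
  m=-1: (-0.03603 + 0.04764j) × (-0.25639 - 0.11573j) = 0.01475 - 0.00804j  (running Σ = 0.02540 - 0.02604j)
  m=0: (-0.35785 + 0.00000j) × (0.74380 + 0.00000j) = -0.26617 + 0.00000j  (running Σ = -0.24077 - 0.02604j)
  m=1: (0.03603 + 0.04764j) × (0.25639 - 0.11573j) = 0.01475 + 0.00804j  (running Σ = -0.22602 - 0.01800j)
  m=2: (-0.10978 + 0.38822j) × (0.03192 - 0.03619j) = 0.01055 + 0.01637j  (running Σ = -0.21547 - 0.00164j)
  m=3: (-0.31129 + 0.12147j) × (0.00142 - 0.00460j) = 0.00012 + 0.00160j  (running Σ = -0.21535 - 0.00003j)
  m=4: (-0.10801 - 0.06640j) × (-0.00003 - 0.00027j) = -0.00001 + 0.00003j  (running Σ = -0.21537 + 0.00000j)
Total Σ_m = -0.21537 + 0.00000j. Multiply by 1.396263: -0.30071 + 0.00000j. P_4(cos γ) = -0.300710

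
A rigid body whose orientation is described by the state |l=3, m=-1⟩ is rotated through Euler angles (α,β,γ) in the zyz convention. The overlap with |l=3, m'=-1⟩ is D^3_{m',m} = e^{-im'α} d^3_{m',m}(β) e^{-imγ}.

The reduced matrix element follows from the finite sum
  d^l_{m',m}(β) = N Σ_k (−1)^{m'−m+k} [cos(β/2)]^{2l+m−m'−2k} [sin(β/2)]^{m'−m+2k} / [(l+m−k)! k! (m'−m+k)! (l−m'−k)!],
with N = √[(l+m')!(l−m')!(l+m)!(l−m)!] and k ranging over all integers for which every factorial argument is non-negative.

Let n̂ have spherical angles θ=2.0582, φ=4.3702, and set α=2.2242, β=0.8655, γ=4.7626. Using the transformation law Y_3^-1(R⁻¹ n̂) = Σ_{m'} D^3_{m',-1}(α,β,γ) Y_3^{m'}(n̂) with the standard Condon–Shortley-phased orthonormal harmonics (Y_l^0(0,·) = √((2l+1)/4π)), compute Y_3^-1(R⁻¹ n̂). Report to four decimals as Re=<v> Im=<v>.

Re=-0.2962 Im=-0.0330

Need the full column D^3_{m',-1} for m'=−3..3 at α=2.2242, β=0.8655, γ=4.7626.
cos(β/2)=0.907816, sin(β/2)=0.419369
d^3_{-3,-1}: single k=2 term ⇒ +0.462625;  D = +0.196894-0.418635i
d^3_{-2,-1}: k∈[1..2] ⇒ +0.817683 -0.348989 = +0.468694;  D = -0.458025+0.099435i
d^3_{-1,-1}: k∈[0..2] ⇒ +0.559741 -0.955594 +0.152944 = -0.242910;  D = -0.185221-0.157158i
d^3_{0,-1}: k∈[0..2] ⇒ -0.895727 +0.573448 -0.040791 = -0.363071;  D = -0.018223+0.362613i
d^3_{1,-1}: k∈[0..2] ⇒ +0.716696 -0.203925 +0.005440 = +0.518211;  D = -0.426761+0.293968i
d^3_{2,-1}: k∈[0..1] ⇒ -0.348989 +0.037237 = -0.311752;  D = -0.296490-0.096349i
d^3_{3,-1}: single k=0 term ⇒ +0.098725;  D = -0.032849-0.093099i
Y_3^{m'}(θ=2.0582,φ=4.3702) and Σ D·Y over m':
  (+0.1969-0.4186i)·(+0.2462-0.1490i)  (-0.4580+0.0994i)·(+0.2895+0.2362i)  (-0.1852-0.1572i)·(-0.0093+0.0260i)  (-0.0182+0.3626i)·(+0.3326+0.0000i)  (-0.4268+0.2940i)·(+0.0093+0.0260i)  (-0.2965-0.0963i)·(+0.2895-0.2362i)  (-0.0328-0.0931i)·(-0.2462-0.1490i)
Y_3^-1(R⁻¹ n̂) = -0.296228-0.032971i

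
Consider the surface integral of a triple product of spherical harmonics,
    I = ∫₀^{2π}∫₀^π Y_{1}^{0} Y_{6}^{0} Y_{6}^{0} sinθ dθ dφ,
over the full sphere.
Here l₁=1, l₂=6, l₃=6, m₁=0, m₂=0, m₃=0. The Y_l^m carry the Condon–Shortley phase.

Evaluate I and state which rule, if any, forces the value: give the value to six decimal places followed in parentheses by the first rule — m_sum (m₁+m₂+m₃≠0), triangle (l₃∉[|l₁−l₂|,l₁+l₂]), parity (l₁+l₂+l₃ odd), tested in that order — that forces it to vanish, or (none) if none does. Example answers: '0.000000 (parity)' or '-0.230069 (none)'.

0.000000 (parity)

L=13 odd ⇒ parity kills the (l;000) factor ⇒ I = 0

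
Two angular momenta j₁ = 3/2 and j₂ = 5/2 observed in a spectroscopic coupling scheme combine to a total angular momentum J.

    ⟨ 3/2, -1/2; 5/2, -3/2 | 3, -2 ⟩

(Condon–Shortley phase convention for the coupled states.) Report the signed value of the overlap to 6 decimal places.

triangle: 1!×2!×4!/8! = 48/40320
(j±m)!: 1!×2!×1!×4!×1!×5! = 5760
prefactor² = (2J+1)×Δ×N² = 48
  k=0: +1/(0!×1!×2!×1!×0!×3!) = 1/12
  k=1: −1/(1!×0!×1!×0!×1!×4!) = -1/24
Σ = 1/24  ⇒  CG² = 48×(1/24)² = 1/12
CG = +√(1/12) = +0.288675

+√(1/12) ≈ +0.288675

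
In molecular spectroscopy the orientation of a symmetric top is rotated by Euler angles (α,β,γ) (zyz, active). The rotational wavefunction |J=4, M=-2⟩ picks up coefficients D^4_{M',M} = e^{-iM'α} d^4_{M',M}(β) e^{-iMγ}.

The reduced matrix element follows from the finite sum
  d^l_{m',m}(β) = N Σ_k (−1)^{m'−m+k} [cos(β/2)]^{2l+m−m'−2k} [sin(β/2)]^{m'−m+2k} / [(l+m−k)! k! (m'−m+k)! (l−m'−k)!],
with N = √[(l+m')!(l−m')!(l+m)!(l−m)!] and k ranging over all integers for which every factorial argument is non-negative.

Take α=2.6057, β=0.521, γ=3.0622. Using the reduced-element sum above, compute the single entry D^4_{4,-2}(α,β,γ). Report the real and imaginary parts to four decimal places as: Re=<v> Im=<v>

Re=-0.0006 Im=0.0013

Split into d^4_{4,-2}(β=0.5210) × two z-phases.
With c≡cos(β/2)=0.966261 and s≡sin(β/2)=0.257564, N=[40320·1·2·720]^{1/2}=7619.763776
Admissible k: 0..0 (factorial args all ≥0)
  k=0: (−1)^6·7619.7638/(1440)·0.9663^2·0.2576^6 = +0.001442
d^4_{4,-2}(0.5210) = +0.001442
Phases: e^{-i·(4)·2.6057}=-0.541966+0.840401i, e^{-i·(-2)·3.0622}=+0.987420-0.158119i ⇒ D=-0.000580+0.001321i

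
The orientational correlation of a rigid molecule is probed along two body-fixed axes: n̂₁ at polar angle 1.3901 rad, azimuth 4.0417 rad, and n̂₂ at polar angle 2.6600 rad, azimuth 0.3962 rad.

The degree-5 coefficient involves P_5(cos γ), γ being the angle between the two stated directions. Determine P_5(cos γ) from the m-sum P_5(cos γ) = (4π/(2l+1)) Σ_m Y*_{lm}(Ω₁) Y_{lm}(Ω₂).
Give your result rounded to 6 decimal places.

0.048686

Summing Y*_{l m}(θ₁,φ₁)·Y_{l m}(θ₂,φ₂) over m ∈ [−5, 5]; prefactor 4π/(2·5+1) = 1.142397:
  term(m=-5) = +0.003438-0.002465i   from Y*(Ω₁)=+0.089903+0.418001i, Y(Ω₂)=-0.003946-0.009075i
  term(m=-4) = +0.006364-0.013350i   from Y*(Ω₁)=-0.221458-0.109401i, Y(Ω₂)=+0.000838+0.059869i
  term(m=-3) = +0.002878+0.048654i   from Y*(Ω₁)=-0.211219+0.099766i, Y(Ω₂)=+0.077816-0.193592i
  term(m=-2) = +0.062094+0.098388i   from Y*(Ω₁)=+0.060532-0.259206i, Y(Ω₂)=-0.306895+0.311223i
  term(m=-1) = -0.069012-0.038052i   from Y*(Ω₁)=-0.111568-0.140625i, Y(Ω₂)=+0.405014-0.169426i
  term(m=+0) = +0.031094+0.000000i   from Y*(Ω₁)=+0.269129-0.000000i, Y(Ω₂)=+0.115536+0.000000i
  term(m=+1) = -0.069012+0.038052i   from Y*(Ω₁)=+0.111568-0.140625i, Y(Ω₂)=-0.405014-0.169426i
  term(m=+2) = +0.062094-0.098388i   from Y*(Ω₁)=+0.060532+0.259206i, Y(Ω₂)=-0.306895-0.311223i
  term(m=+3) = +0.002878-0.048654i   from Y*(Ω₁)=+0.211219+0.099766i, Y(Ω₂)=-0.077816-0.193592i
  term(m=+4) = +0.006364+0.013350i   from Y*(Ω₁)=-0.221458+0.109401i, Y(Ω₂)=+0.000838-0.059869i
  term(m=+5) = +0.003438+0.002465i   from Y*(Ω₁)=-0.089903+0.418001i, Y(Ω₂)=+0.003946-0.009075i
Σ over m = +0.042618+0.000000i; ×(4π/11) → +0.048686+0.000000i. Real part: 0.048686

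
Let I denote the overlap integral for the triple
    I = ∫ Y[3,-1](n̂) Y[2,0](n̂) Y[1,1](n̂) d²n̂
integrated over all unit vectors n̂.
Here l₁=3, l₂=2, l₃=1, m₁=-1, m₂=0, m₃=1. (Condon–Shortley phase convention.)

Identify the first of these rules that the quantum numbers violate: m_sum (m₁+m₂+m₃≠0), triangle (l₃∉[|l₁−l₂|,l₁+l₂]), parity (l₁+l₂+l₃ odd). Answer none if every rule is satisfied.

azimuthal sum: -1 + 0 + 1 = 0  ✓
1 ≤ 1 ≤ 5 (triangle on l)  ✓
L = 3 + 2 + 1 = 6 (even)  ✓

none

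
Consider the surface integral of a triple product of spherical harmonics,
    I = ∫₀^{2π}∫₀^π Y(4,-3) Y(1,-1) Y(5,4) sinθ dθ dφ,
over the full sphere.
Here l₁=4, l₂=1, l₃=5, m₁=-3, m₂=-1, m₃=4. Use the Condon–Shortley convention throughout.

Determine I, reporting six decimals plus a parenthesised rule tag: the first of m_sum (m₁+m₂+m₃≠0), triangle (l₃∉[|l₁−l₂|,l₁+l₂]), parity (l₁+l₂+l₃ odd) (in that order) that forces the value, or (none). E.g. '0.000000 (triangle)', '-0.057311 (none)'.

Rules hold: Σm=0, L=10 even, 3≤5≤5.
N = 9·3·11 = 297
Δ = 0!·8!·2!/11! = 1/495
Racah Σ t=0..0: t=0:+1/576 = 1/576
⇒ 3j(4 1 5; 0 0 0)² = 5/99, sgn -1
Racah Σ t=0..0: t=0:+1/10080 = 1/10080
⇒ 3j(4 1 5; -3 -1 4)² = 4/55, sgn -1
4πI² = N·(3j₀)²·(3jₘ)² = 12/11
I = +1·√(1.09091/4π) = 0.29463840
No selection rule forces the value: the integral is nonzero (none).

0.294638 (none)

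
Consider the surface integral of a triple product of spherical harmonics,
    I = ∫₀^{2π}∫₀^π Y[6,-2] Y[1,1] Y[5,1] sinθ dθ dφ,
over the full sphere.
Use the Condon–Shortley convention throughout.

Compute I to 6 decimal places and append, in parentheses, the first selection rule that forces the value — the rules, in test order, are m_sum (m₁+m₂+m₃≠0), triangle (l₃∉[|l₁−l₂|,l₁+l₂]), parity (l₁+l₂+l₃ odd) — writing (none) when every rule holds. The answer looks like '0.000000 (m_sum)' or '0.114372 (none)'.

0.216205 (none)

Rules hold: Σm=0, L=12 even, 5≤5≤7.
N = 13·3·11 = 429
Δ = 2!·10!·0!/13! = 1/858
Racah Σ t=1..1: t=1:−1/14400 = -1/14400
⇒ 3j(6 1 5; 0 0 0)² = 6/143, sgn +1
Racah Σ t=2..2: t=2:+1/34560 = 1/34560
⇒ 3j(6 1 5; -2 1 1)² = 14/429, sgn +1
4πI² = N·(3j₀)²·(3jₘ)² = 84/143
I = +1·√(0.587413/4π) = 0.21620548
No selection rule forces the value: the integral is nonzero (none).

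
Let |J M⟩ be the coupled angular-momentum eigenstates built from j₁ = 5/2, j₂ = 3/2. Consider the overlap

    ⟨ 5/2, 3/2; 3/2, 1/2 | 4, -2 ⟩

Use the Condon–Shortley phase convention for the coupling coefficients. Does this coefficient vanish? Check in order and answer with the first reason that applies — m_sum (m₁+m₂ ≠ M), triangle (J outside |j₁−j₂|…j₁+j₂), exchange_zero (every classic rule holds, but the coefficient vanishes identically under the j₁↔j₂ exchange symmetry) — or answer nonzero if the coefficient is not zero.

m_sum

m-sum: m₁+m₂ = 3/2+1/2 = 2, M = -2  ✗ ⇒ coefficient is 0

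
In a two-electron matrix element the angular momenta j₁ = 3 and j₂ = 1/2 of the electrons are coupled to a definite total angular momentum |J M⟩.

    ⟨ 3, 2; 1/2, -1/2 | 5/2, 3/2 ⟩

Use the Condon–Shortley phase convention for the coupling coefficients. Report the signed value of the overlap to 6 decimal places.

j₁+j₂−J=1  J+j₁−j₂=5  J−j₁+j₂=0  j₁+j₂+J+1=7
(j₁±m₁, j₂±m₂, J±M) = (5,1,0,1,4,1)
P² = 2880/7
sum k=0..0:
  [0] +1/24 = 1/24
S = 1/24
C² = P²·S² = 5/7 ; C = +0.845154

+√(5/7) ≈ +0.845154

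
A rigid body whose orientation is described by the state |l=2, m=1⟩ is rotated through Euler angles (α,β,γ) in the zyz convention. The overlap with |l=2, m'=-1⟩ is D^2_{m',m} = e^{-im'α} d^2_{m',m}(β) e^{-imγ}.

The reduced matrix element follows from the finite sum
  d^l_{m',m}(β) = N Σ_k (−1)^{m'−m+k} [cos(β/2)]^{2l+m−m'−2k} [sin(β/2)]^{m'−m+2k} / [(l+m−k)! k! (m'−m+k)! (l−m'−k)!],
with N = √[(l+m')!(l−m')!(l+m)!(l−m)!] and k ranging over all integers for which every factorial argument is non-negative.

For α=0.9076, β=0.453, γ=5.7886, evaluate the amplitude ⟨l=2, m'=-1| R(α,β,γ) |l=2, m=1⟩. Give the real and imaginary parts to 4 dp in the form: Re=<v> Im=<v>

First d^2_{-1,1}(β=0.4530), then the phase factors e^{-i(-1)α} and e^{-i(1)γ}:
With c≡cos(β/2)=0.974458 and s≡sin(β/2)=0.224568, N=[1·6·6·1]^{1/2}=6.000000
k∈{2,3} keeps every argument non-negative
  k=2: (−1)^0·6.0000/(2)·0.9745^2·0.2246^2 = +0.143663
  k=3: (−1)^1·6.0000/(6)·0.9745^0·0.2246^4 = -0.002543
d^2_{-1,1}(0.4530) = +0.143663 -0.002543 = +0.141120
D = (+0.615639+0.788028i)·(+0.141120)·(+0.880166+0.474667i) = +0.023682+0.139118i

Re=0.0237 Im=0.1391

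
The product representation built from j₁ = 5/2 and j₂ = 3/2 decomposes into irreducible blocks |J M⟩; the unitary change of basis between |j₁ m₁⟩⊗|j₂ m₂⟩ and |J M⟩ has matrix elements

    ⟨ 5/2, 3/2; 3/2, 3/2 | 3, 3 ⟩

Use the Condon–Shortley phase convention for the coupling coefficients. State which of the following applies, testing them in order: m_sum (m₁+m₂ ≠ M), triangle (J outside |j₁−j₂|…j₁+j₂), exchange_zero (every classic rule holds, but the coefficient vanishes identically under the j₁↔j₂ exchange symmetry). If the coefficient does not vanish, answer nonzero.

nonzero

m-sum: m₁+m₂ = 3/2+3/2 = 3, M = 3  ✓
triangle: |j₁−j₂| = 1 ≤ J = 3 ≤ j₁+j₂ = 4  ✓
exchange: j₁≠j₂ or m₁≠m₂ — the exchange symmetry imposes no constraint here
value check: CG = −√(3/8) = -0.612372 ≠ 0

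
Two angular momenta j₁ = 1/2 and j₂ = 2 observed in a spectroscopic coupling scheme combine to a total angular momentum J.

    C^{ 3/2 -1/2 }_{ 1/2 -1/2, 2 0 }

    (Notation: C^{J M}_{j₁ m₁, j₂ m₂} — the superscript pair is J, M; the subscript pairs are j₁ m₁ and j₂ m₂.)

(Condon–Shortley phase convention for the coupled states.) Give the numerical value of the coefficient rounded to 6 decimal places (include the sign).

−√(2/5) = -0.632456

j₁+j₂−J=1  J+j₁−j₂=0  J−j₁+j₂=3  j₁+j₂+J+1=5
(j₁±m₁, j₂±m₂, J±M) = (0,1,2,2,1,2)
P² = 8/5
sum k=1..1:
  [1] −1/2 = -1/2
S = -1/2
C² = P²·S² = 2/5 ; C = -0.632456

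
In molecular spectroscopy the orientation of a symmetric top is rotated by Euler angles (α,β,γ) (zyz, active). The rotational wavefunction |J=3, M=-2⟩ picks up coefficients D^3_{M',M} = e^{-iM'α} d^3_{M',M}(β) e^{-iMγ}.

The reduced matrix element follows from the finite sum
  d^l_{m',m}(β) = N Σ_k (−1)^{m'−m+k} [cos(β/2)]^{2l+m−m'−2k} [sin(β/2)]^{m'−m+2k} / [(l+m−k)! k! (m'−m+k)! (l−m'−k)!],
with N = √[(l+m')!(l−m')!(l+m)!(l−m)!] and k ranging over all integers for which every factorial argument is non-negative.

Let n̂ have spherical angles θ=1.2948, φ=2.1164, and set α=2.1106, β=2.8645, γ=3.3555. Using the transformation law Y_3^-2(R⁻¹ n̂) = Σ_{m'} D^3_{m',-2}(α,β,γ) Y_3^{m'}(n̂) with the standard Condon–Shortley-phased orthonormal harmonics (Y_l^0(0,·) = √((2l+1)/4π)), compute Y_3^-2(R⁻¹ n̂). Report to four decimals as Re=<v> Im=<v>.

Re=0.0010 Im=0.0005

Need the full column D^3_{m',-2} for m'=−3..3 at α=2.1106, β=2.8645, γ=3.3555.
cos(β/2)=0.138104, sin(β/2)=0.990418
d^3_{-3,-2}: single k=1 term ⇒ +0.000122;  D = +0.000108+0.000056i
d^3_{-2,-2}: k∈[0..1] ⇒ +0.000007 -0.001784 = -0.001777;  D = +0.000113+0.001774i
d^3_{-1,-2}: k∈[0..1] ⇒ -0.000157 +0.016185 = +0.016027;  D = -0.013199+0.009092i
d^3_{0,-2}: k∈[0..1] ⇒ +0.001954 -0.100518 = -0.098564;  D = -0.089681-0.040892i
d^3_{1,-2}: k∈[0..1] ⇒ -0.016185 +0.416195 = +0.400011;  D = -0.044703-0.397505i
d^3_{2,-2}: k∈[0..1] ⇒ +0.091760 -0.943867 = -0.852107;  D = +0.677423-0.516899i
d^3_{3,-2}: single k=0 term ⇒ -0.322383;  D = -0.299482-0.119339i
Y_3^{m'}(θ=1.2948,φ=2.1164) and Σ D·Y over m':
  (+0.0001+0.0001i)·(+0.3708-0.0245i)  (+0.0001+0.0018i)·(-0.1190+0.2287i)  (-0.0132+0.0091i)·(+0.1014+0.1671i)  (-0.0897-0.0409i)·(-0.2673+0.0000i)  (-0.0447-0.3975i)·(-0.1014+0.1671i)  (+0.6774-0.5169i)·(-0.1190-0.2287i)  (-0.2995-0.1193i)·(-0.3708-0.0245i)
Y_3^-2(R⁻¹ n̂) = +0.001010+0.000474i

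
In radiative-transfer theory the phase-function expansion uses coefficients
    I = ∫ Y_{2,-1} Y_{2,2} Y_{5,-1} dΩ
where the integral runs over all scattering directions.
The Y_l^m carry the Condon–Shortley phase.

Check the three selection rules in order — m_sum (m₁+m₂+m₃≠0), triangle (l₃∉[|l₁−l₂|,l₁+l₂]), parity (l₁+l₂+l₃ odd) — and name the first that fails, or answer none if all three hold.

triangle

Σmᵢ = 0  ✓
l₃∈[|l₁−l₂|,l₁+l₂]=[0,4] required, l₃=5 fails  ✗
Σlᵢ = 9 ⇒ odd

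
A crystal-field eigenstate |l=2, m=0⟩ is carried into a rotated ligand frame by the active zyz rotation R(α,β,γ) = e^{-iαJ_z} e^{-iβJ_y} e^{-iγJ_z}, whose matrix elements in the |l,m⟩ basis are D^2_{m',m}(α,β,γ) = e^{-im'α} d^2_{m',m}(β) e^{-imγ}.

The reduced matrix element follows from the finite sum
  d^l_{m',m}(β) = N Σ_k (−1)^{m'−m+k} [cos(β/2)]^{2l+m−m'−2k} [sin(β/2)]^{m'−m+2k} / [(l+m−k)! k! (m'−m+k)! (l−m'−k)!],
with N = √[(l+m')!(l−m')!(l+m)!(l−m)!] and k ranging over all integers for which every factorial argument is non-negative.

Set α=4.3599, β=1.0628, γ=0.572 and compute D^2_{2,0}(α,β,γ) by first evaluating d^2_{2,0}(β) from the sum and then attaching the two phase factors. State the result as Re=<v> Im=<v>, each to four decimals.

Split into d^2_{2,0}(β=1.0628) × two z-phases.
With c≡cos(β/2)=0.862098 and s≡sin(β/2)=0.506741, N=[24·1·2·2]^{1/2}=9.797959
k∈{0} keeps every argument non-negative
  k=0: (−1)^2·9.7980/(4)·0.8621^2·0.5067^2 = +0.467478
d^2_{2,0}(1.0628) = +0.467478
Attach z-rotation phases: D = e^{-i(2)(4.3599)}·(+0.467478)·e^{-i(0)(0.5720)} = -0.356043-0.302934i

Re=-0.3560 Im=-0.3029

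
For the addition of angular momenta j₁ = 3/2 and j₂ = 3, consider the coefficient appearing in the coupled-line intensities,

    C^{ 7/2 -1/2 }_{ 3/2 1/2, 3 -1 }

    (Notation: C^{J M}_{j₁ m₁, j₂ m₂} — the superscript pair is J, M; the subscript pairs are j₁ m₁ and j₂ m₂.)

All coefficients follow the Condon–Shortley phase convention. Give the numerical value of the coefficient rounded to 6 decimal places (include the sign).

triangle: 1!×2!×5!/9! = 240/362880
(j±m)!: 2!×1!×2!×4!×3!×4! = 13824
prefactor² = (2J+1)×Δ×N² = 512/7
  k=0: +1/(0!×1!×1!×2!×1!×3!) = 1/12
  k=1: −1/(1!×0!×0!×1!×2!×4!) = -1/48
Σ = 1/16  ⇒  CG² = 512/7×(1/16)² = 2/7
CG = +√(2/7) = +0.534522

+√(2/7) = +0.534522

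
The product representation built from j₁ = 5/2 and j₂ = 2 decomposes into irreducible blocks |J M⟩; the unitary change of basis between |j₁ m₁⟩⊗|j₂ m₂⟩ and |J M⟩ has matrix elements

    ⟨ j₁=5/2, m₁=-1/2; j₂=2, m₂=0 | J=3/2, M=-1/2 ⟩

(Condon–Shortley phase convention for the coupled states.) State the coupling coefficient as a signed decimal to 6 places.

+0.239046

triangle: 3!×2!×1!/7! = 12/5040
(j±m)!: 2!×3!×2!×2!×1!×2! = 96
prefactor² = (2J+1)×Δ×N² = 32/35
  k=1: −1/(1!×2!×2!×1!×0!×0!) = -1/4
  k=2: +1/(2!×1!×1!×0!×1!×1!) = 1/2
Σ = 1/4  ⇒  CG² = 32/35×(1/4)² = 2/35
CG = +√(2/35) = +0.239046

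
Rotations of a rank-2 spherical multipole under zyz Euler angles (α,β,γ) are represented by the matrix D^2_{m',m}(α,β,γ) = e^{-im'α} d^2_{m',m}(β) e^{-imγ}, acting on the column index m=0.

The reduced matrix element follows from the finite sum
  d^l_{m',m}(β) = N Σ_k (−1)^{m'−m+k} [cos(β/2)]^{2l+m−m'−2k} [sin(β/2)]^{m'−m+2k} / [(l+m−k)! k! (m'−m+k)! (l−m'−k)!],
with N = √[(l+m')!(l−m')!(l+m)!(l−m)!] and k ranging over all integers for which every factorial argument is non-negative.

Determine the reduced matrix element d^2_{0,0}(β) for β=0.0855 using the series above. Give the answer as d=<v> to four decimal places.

d=0.9891

d^2_{0,0}(β=0.0855) via the finite sum:
With c≡cos(β/2)=0.999086 and s≡sin(β/2)=0.042737, N=[2·2·2·2]^{1/2}=4.000000
Admissible k: 0..2 (factorial args all ≥0)
  k=0: (−1)^0·4.0000/(4)·0.9991^4·0.0427^0 = +0.996350
  k=1: (−1)^1·4.0000/(1)·0.9991^2·0.0427^2 = -0.007292
  k=2: (−1)^2·4.0000/(4)·0.9991^0·0.0427^4 = +0.000003
d^2_{0,0}(0.0855) = +0.996350 -0.007292 +0.000003 = +0.989061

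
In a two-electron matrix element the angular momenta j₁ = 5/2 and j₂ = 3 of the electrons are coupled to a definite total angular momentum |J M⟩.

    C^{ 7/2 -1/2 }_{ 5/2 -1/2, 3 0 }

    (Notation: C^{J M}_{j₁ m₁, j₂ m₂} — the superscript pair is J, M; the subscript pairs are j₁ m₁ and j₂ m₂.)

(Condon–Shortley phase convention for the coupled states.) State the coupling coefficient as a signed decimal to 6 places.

-0.436436  (= −√(4/21))

triangle: 2!×3!×4!/10! = 288/3628800
(j±m)!: 2!×3!×3!×3!×3!×4! = 62208
prefactor² = (2J+1)×Δ×N² = 6912/175
  k=0: +1/(0!×2!×3!×3!×0!×1!) = 1/72
  k=1: −1/(1!×1!×2!×2!×1!×2!) = -1/8
  k=2: +1/(2!×0!×1!×1!×2!×3!) = 1/24
Σ = -5/72  ⇒  CG² = 6912/175×(-5/72)² = 4/21
CG = −√(4/21) = -0.436436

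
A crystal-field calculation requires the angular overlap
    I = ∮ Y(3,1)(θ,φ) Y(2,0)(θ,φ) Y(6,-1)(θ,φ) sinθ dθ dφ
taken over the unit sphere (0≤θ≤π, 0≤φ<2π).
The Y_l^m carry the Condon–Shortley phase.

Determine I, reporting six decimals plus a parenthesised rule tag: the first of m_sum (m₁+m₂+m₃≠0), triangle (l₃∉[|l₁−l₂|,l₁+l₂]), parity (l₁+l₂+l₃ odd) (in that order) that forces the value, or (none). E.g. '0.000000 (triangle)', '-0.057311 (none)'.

0.000000 (triangle)

triangle: need 1≤l₃≤5, have 6; I=0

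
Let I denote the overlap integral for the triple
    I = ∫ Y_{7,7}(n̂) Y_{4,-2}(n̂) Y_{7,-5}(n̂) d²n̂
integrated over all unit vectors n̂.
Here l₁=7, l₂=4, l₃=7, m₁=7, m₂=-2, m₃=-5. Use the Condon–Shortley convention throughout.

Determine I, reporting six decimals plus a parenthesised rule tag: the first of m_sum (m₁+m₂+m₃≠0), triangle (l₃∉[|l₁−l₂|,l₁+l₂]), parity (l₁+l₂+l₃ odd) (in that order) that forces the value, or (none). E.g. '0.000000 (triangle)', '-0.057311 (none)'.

-0.164155 (none)

Rules hold: Σm=0, L=18 even, 3≤7≤11.
N = 15·9·15 = 2025
Δ = 4!·10!·4!/19! = 1/58198140
Racah Σ t=0..4: t=0:+1/17418240 t=1:−1/622080 t=2:+1/230400 t=3:−1/622080 t=4:+1/17418240 = 1/806400
⇒ 3j(7 4 7; 0 0 0)² = 2268/230945, sgn -1
Racah Σ t=0..0: t=0:+1/348364800 = 1/348364800
⇒ 3j(7 4 7; 7 -2 -5)² = 11/646, sgn +1
4πI² = N·(3j₀)²·(3jₘ)² = 459270/1356277
I = -1·√(0.338626/4π) = -0.16415530
No selection rule forces the value: the integral is nonzero (none).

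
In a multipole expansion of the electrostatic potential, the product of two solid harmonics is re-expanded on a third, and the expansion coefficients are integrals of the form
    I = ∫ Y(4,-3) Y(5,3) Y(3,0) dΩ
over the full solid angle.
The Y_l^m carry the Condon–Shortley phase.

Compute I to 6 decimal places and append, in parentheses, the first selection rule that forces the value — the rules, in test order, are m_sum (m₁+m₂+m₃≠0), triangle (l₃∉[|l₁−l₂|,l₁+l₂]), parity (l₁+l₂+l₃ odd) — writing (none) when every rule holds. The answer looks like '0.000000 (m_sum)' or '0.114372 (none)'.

0.103862 (none)

Checks pass: Σm=0; 12 even; l₃=3∈[1,9].
(2·4+1)(2·5+1)(2·3+1) = 693
Δ: 6! 2! 4! / 13! → 1/180180
sum: t=2:+1/576 t=3:−1/144 t=4:+1/576 = -1/288
3j²(4 5 3; 0 0 0) = Δ·Π!·Σ² = 20/1001  (sign +1)
sum: t=5:−1/1440 t=6:+1/2880 = -1/2880
3j²(4 5 3; -3 3 0) = Δ·Π!·Σ² = 7/715  (sign +1)
combine: 4πI² = 693·20/1001·7/715 = 252/1859
take √, sign +1: I = 0.10386175
No selection rule forces the value: the integral is nonzero (none).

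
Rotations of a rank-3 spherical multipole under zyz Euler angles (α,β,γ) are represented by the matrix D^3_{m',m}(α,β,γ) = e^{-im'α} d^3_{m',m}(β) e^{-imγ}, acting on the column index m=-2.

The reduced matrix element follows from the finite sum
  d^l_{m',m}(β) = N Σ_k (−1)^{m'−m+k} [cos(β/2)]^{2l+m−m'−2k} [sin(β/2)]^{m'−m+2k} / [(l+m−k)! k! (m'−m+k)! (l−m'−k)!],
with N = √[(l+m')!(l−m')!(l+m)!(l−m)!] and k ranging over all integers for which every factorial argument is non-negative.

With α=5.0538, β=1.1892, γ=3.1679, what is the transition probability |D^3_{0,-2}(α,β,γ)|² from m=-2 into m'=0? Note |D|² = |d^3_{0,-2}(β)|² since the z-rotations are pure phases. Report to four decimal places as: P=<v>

First d^3_{0,-2}(β=1.1892), then the phase factors e^{-i(0)α} and e^{-i(-2)γ}:
Half-angle: c=0.828373, s=0.560177. N=√(6·6·1·120)=65.726707
Admissible k: 0..1 (factorial args all ≥0)
  k=0: (−1)^2·65.7267/(12)·0.8284^4·0.5602^2 = +0.809310
  k=1: (−1)^3·65.7267/(12)·0.8284^2·0.5602^4 = -0.370096
d^3_{0,-2}(1.1892) = +0.809310 -0.370096 = +0.439214
|D^3_{0,-2}|² = |d^3_{0,-2}(β)|² = (+0.439214)² = 0.192909 (the z-rotation phases have unit modulus)

P=0.1929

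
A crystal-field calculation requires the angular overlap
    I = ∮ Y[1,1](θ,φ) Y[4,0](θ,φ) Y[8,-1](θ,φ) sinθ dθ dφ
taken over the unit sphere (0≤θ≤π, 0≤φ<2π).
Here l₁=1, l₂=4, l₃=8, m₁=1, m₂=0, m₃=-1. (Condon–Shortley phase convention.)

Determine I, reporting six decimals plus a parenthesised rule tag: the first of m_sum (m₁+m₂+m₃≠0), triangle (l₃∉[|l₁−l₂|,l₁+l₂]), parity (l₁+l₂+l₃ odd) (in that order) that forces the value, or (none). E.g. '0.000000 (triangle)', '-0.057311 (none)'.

triangle: need 3≤l₃≤5, have 8; I=0

0.000000 (triangle)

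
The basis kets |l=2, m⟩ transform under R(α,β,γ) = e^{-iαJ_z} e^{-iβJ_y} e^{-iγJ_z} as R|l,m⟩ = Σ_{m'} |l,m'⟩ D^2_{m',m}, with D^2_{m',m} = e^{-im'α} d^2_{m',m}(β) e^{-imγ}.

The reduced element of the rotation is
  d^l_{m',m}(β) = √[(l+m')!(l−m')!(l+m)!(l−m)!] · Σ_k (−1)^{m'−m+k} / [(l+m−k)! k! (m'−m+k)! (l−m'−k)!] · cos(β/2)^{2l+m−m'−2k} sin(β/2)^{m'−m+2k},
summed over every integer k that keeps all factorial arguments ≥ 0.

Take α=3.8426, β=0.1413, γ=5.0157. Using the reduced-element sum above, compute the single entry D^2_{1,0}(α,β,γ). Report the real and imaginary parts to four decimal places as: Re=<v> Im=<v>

First d^2_{1,0}(β=0.1413), then the phase factors e^{-i(1)α} and e^{-i(0)γ}:
With c≡cos(β/2)=0.997505 and s≡sin(β/2)=0.070591, N=[6·1·2·2]^{1/2}=4.898979
k: max(0,(0)−(1))=0 … min(2+(0),2−(1))=1
  k=0: (−1)^1·4.8990/(2)·0.9975^3·0.0706^1 = -0.171622
  k=1: (−1)^2·4.8990/(2)·0.9975^1·0.0706^3 = +0.000859
d^2_{1,0}(0.1413) = -0.171622 +0.000859 = -0.170762
Attach z-rotation phases: D = e^{-i(1)(3.8426)}·(-0.170762)·e^{-i(0)(5.0157)} = +0.130495-0.110140i

Re=0.1305 Im=-0.1101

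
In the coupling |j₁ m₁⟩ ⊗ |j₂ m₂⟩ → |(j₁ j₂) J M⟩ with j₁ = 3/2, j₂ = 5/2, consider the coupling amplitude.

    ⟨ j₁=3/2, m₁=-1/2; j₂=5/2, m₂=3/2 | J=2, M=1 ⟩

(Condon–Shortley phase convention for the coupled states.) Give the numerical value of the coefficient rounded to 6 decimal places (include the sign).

triangle: 2!*1!*3!/7! = 12/5040
(j±m)!: 1!*2!*4!*1!*3!*1! = 288
prefactor² = (2J+1)*Δ*N² = 24/7
  k=1: −1/(1!*1!*1!*3!*0!*0!) = -1/6
  k=2: +1/(2!*0!*0!*2!*1!*1!) = 1/4
Σ = 1/12  ⇒  CG² = 24/7*(1/12)² = 1/42
CG = +√(1/42) = +0.154303

+√(1/42) = +0.154303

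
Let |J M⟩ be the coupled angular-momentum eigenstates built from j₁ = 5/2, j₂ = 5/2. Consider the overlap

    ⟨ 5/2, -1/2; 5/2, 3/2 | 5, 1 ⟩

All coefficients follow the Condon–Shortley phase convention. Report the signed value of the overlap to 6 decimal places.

+√(5/21) ≈ +0.487950

triangle: 0!×5!×5!/11! = 14400/39916800
(j±m)!: 2!×3!×4!×1!×6!×4! = 4976640
prefactor² = (2J+1)×Δ×N² = 138240/7
  k=0: +1/(0!×0!×3!×4!×2!×1!) = 1/288
Σ = 1/288  ⇒  CG² = 138240/7×(1/288)² = 5/21
CG = +√(5/21) = +0.487950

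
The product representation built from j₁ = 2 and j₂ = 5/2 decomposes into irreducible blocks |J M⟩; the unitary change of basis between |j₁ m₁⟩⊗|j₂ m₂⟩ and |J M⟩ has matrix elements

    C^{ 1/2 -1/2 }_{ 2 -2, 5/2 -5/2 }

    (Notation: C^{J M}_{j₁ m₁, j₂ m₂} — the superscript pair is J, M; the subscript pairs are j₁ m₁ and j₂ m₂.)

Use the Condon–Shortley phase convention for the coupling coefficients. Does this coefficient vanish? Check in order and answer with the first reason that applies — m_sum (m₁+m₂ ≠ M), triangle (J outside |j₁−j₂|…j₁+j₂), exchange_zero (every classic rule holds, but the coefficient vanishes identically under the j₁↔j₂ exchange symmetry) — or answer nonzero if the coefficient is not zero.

m_sum

m-sum: m₁+m₂ = -2+(-5/2) = -9/2, M = -1/2  ✗ ⇒ coefficient is 0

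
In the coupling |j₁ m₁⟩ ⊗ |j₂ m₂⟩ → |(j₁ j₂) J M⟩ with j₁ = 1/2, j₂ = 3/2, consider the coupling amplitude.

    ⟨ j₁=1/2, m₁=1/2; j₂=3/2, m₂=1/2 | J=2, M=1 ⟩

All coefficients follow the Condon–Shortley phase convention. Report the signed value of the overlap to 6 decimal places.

+0.866025

triangle: 0!·1!·3!/5! = 6/120
(j±m)!: 1!·0!·2!·1!·3!·1! = 12
prefactor² = (2J+1)·Δ·N² = 3
  k=0: +1/(0!·0!·0!·2!·1!·1!) = 1/2
Σ = 1/2  ⇒  CG² = 3·(1/2)² = 3/4
CG = +√(3/4) = +0.866025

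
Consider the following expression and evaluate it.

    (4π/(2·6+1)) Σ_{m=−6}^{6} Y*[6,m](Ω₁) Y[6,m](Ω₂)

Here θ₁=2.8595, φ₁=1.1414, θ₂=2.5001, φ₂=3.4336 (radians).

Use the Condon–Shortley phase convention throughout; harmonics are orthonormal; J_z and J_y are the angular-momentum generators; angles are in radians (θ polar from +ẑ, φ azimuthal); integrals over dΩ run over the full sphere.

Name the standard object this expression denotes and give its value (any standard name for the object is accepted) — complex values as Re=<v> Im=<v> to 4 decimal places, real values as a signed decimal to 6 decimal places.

This sum is the spherical-harmonic addition theorem: it equals the Legendre polynomial P_l(cos γ) of the angle γ between the two directions.
Summing Y*_{l m}(θ₁,φ₁)·Y_{l m}(θ₂,φ₂) over m ∈ [−6, 6]; prefactor 4π/(2·6+1) = 0.966644:
  [-6]  conj(Y_{6,-6})(Ω₁) = (0.000190, 0.000120) ; Y_{6,-6}(Ω₂) = (-0.003998, -0.021815) ; Δ = (0.000002, -0.000005)
  [-5]  conj(Y_{6,-5})(Ω₁) = (-0.002253, 0.001464) ; Y_{6,-5}(Ω₂) = (0.011370, -0.102239) ; Δ = (0.000124, 0.000247)
  [-4]  conj(Y_{6,-4})(Ω₁) = (-0.002866, -0.019386) ; Y_{6,-4}(Ω₂) = (0.108680, -0.255083) ; Δ = (-0.005256, -0.001376)
  [-3]  conj(Y_{6,-3})(Ω₁) = (0.092632, 0.026898) ; Y_{6,-3}(Ω₂) = (0.290750, -0.348874) ; Δ = (0.036317, -0.024496)
  [-2]  conj(Y_{6,-2})(Ω₁) = (-0.205761, 0.238420) ; Y_{6,-2}(Ω₂) = (0.296125, -0.195715) ; Δ = (-0.014268, 0.110872)
  [-1]  conj(Y_{6,-1})(Ω₁) = (-0.248020, -0.541658) ; Y_{6,-1}(Ω₂) = (-0.124745, 0.037498) ; Δ = (0.051251, 0.058269)
  [+0]  conj(Y_{6,0})(Ω₁) = (0.327014, -0.000000) ; Y_{6,0}(Ω₂) = (-0.400226, 0.000000) ; Δ = (-0.130880, 0.000000)
  [+1]  conj(Y_{6,1})(Ω₁) = (0.248020, -0.541658) ; Y_{6,1}(Ω₂) = (0.124745, 0.037498) ; Δ = (0.051251, -0.058269)
  [+2]  conj(Y_{6,2})(Ω₁) = (-0.205761, -0.238420) ; Y_{6,2}(Ω₂) = (0.296125, 0.195715) ; Δ = (-0.014268, -0.110872)
  [+3]  conj(Y_{6,3})(Ω₁) = (-0.092632, 0.026898) ; Y_{6,3}(Ω₂) = (-0.290750, -0.348874) ; Δ = (0.036317, 0.024496)
  [+4]  conj(Y_{6,4})(Ω₁) = (-0.002866, 0.019386) ; Y_{6,4}(Ω₂) = (0.108680, 0.255083) ; Δ = (-0.005256, 0.001376)
  [+5]  conj(Y_{6,5})(Ω₁) = (0.002253, 0.001464) ; Y_{6,5}(Ω₂) = (-0.011370, -0.102239) ; Δ = (0.000124, -0.000247)
  [+6]  conj(Y_{6,6})(Ω₁) = (0.000190, -0.000120) ; Y_{6,6}(Ω₂) = (-0.003998, 0.021815) ; Δ = (0.000002, 0.000005)
Accumulated sum (0.005458, 0.000000); after 4π/(2l+1) scaling, (0.005275, 0.000000) ⇒ P_6 = 0.005275

Legendre polynomial (addition theorem), +0.005275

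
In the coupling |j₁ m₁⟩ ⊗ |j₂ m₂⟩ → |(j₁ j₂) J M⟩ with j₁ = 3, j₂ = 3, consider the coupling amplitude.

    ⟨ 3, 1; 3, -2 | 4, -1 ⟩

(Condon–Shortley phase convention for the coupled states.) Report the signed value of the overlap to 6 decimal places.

+√(16/77) = +0.455842

√[9·2!4!4!/11! · 4!2!1!5!3!5!] = √(82944/77)
  +(−1)^0/∏(0,2,2,1,2,3)! = 1/48  (running 1/48)
  +(−1)^1/∏(1,1,1,0,3,4)! = -1/144  (running 1/72)
⟨..|..⟩ = √(82944/77)·(1/72) = +0.455842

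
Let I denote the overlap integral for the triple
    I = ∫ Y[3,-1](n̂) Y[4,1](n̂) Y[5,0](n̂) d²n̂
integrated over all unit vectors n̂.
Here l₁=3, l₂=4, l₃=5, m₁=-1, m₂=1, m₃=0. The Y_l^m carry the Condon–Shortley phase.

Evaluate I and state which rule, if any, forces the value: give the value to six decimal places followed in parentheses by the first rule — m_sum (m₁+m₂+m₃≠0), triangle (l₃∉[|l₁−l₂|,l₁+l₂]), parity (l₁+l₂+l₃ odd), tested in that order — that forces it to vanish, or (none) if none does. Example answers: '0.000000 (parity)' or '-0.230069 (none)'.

m-sum 0 ✓  L=12 even ✓  1≤5≤7 ✓
Π(2lᵢ+1) = 7×9×11 = 693
triangle coeff Δ(3,4,5) = 1/180180
Σ_t [0,2]: t=0:+1/576 t=1:−1/144 t=2:+1/576 = -1/288
(3j)²=20/1001 [(3 4 5; 0 0 0)], sign=+1
Σ_t [0,2]: t=0:+1/5760 t=1:−1/288 t=2:+1/288 = 1/5760
(3j)²=1/12012 [(3 4 5; -1 1 0)], sign=-1
⇒ 4πI² = 15/13013
I = (-1)√(15/13013/(4π)) = -0.00957750
No selection rule forces the value: the integral is nonzero (none).

-0.009577 (none)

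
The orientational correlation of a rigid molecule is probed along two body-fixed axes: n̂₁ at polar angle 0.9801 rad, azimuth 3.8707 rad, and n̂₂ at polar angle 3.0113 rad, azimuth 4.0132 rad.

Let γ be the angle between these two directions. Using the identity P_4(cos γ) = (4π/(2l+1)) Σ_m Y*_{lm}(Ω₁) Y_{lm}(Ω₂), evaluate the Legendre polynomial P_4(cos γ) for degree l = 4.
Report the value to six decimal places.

Addition theorem: P_4(cos γ) = (4π/9) Σ_m Y*_{lm}(Ω₁) Y_{lm}(Ω₂), m = −4…4:
  term(m=-4) = +0.000022-0.000014i   from Y*(Ω₁)=-0.205263+0.047015i, Y(Ω₂)=-0.000119+0.000043i
  term(m=-3) = -0.000989+0.000451i   from Y*(Ω₁)=+0.230931-0.325862i, Y(Ω₂)=-0.002353-0.001368i
  term(m=-2) = +0.008615-0.002524i   from Y*(Ω₁)=+0.030365+0.268572i, Y(Ω₂)=-0.005698-0.032721i
  term(m=-1) = +0.042469-0.006093i   from Y*(Ω₁)=+0.135249+0.120819i, Y(Ω₂)=+0.152260-0.181068i
  term(m=+0) = -0.241152-0.000000i   from Y*(Ω₁)=-0.310799-0.000000i, Y(Ω₂)=+0.775912+0.000000i
  term(m=+1) = +0.042469+0.006093i   from Y*(Ω₁)=-0.135249+0.120819i, Y(Ω₂)=-0.152260-0.181068i
  term(m=+2) = +0.008615+0.002524i   from Y*(Ω₁)=+0.030365-0.268572i, Y(Ω₂)=-0.005698+0.032721i
  term(m=+3) = -0.000989-0.000451i   from Y*(Ω₁)=-0.230931-0.325862i, Y(Ω₂)=+0.002353-0.001368i
  term(m=+4) = +0.000022+0.000014i   from Y*(Ω₁)=-0.205263-0.047015i, Y(Ω₂)=-0.000119-0.000043i
Σ over m = -0.140917-0.000000i; ×(4π/9) → -0.196757-0.000000i. Real part: -0.196757

-0.196757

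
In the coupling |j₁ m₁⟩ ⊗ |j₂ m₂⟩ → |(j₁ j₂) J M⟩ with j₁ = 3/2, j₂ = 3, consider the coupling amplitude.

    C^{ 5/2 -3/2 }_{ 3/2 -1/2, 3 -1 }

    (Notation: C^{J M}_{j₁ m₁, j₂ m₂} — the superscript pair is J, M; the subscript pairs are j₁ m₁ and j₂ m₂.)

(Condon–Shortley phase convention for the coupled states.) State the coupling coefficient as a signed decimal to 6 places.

-0.591608

j₁+j₂−J=2  J+j₁−j₂=1  J−j₁+j₂=4  j₁+j₂+J+1=8
(j₁±m₁, j₂±m₂, J±M) = (1,2,2,4,1,4)
P² = 576/35
sum k=1..2:
  [1] −1/6 = -1/6
  [2] +1/48 = 1/48
S = -7/48
C² = P²·S² = 7/20 ; C = -0.591608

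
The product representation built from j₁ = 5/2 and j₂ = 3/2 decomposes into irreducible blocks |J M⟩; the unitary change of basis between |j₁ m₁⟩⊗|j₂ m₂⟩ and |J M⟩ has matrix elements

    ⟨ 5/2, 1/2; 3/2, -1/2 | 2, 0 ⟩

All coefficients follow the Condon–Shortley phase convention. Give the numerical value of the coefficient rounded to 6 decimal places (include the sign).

-0.267261  (= −√(1/14))

√[5·2!3!1!/7! · 3!2!1!2!2!2!] = √(8/7)
  +(−1)^0/∏(0,2,2,1,1,0)! = 1/4  (running 1/4)
  +(−1)^1/∏(1,1,1,0,2,1)! = -1/2  (running -1/4)
⟨..|..⟩ = √(8/7)·(-1/4) = -0.267261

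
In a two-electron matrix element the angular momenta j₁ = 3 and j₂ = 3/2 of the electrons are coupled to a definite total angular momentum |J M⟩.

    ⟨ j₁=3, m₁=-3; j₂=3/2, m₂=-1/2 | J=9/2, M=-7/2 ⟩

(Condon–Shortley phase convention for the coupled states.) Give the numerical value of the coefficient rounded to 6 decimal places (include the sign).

j₁+j₂−J=0  J+j₁−j₂=6  J−j₁+j₂=3  j₁+j₂+J+1=10
(j₁±m₁, j₂±m₂, J±M) = (0,6,1,2,1,8)
P² = 691200
sum k=0..0:
  [0] +1/1440 = 1/1440
S = 1/1440
C² = P²·S² = 1/3 ; C = +0.577350

+√(1/3) ≈ +0.577350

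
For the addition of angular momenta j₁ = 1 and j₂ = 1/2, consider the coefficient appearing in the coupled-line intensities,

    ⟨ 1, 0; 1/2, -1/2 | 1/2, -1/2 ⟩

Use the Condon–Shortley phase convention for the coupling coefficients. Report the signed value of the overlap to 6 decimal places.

√[2·1!1!0!/3! · 1!1!0!1!0!1!] = √(1/3)
  +(−1)^0/∏(0,1,1,0,0,0)! = 1  (running 1)
⟨..|..⟩ = √(1/3)·(1) = +0.577350

+√(1/3) = +0.577350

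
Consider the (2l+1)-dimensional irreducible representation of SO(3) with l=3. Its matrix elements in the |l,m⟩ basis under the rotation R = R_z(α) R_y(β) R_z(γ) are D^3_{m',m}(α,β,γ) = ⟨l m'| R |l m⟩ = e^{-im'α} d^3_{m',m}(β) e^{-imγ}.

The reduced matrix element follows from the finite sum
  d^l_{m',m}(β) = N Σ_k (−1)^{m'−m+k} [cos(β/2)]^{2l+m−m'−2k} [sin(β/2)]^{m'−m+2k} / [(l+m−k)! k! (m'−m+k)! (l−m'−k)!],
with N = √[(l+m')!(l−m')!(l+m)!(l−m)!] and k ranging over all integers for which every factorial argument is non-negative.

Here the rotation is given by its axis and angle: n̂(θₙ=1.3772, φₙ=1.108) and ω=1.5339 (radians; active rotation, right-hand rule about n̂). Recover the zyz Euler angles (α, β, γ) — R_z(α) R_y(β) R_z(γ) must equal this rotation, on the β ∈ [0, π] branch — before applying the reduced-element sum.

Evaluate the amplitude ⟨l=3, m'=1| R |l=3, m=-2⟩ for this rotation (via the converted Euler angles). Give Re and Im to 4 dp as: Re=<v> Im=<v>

Axis–angle → zyz. n̂ = (sinθₙcosφₙ, sinθₙsinφₙ, cosθₙ) = (+0.438112, +0.878091, +0.192389), ω = 1.5339.
R = I cosω + sinω [n̂]ₓ + (1−cosω) n̂n̂ᵀ gives
  R = [+0.221749, +0.178253, +0.958673; +0.562770, +0.779490, -0.275110; -0.796315, +0.600517, +0.072536]
β = atan2(√(R₁₃²+R₂₃²), R₃₃) = 1.498196; α = atan2(R₂₃, R₁₃) mod 2π = 6.003725; γ = atan2(R₃₂, −R₃₁) mod 2π = 0.646133
First d^3_{1,-2}(β=1.4982), then the phase factors e^{-i(1)α} and e^{-i(-2)γ}:
With c≡cos(β/2)=0.732303 and s≡sin(β/2)=0.680979, N=[24·2·1·120]^{1/2}=75.894664
k: max(0,(-2)−(1))=0 … min(3+(-2),3−(1))=1
  k=0: (−1)^3·75.8947/(12)·0.7323^3·0.6810^3 = -0.784338
  k=1: (−1)^4·75.8947/(24)·0.7323^1·0.6810^5 = +0.339124
d^3_{1,-2}(1.4982) = -0.784338 +0.339124 = -0.445214
Attach z-rotation phases: D = e^{-i(1)(6.0037)}·(-0.445214)·e^{-i(-2)(0.6461)} = +0.000414-0.445214i

Re=0.0004 Im=-0.4452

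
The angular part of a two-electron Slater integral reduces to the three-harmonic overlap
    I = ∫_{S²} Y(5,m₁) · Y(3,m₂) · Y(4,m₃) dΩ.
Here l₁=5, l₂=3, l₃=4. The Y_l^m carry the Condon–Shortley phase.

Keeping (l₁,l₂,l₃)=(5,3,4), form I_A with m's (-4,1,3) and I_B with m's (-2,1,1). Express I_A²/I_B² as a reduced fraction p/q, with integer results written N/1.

21/256

l's match ⇒ only the (l;m) 3-j factors differ between A and B.
A: triangle coeff Δ(5,3,4) = 1/180180; Σ_t [3,4]: t=3:−1/4320 t=4:+1/5760 = -1/17280; (3j)²=7/4290 [(5 3 4; -4 1 3)], sign=+1
B: triangle coeff Δ(5,3,4) = 1/180180; Σ_t [2,4]: t=2:+1/960 t=3:−1/288 t=4:+1/1728 = -1/540; (3j)²=128/6435 [(5 3 4; -2 1 1)], sign=+1
I_A²/I_B² = (7/4290)/(128/6435) = 21/256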